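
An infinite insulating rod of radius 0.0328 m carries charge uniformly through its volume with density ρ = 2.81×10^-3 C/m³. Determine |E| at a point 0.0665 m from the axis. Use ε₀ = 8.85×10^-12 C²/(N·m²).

Choose a coaxial cylinder of radius r = 0.0665 m (arbitrary length L) as the Gaussian surface (r > 0.0328 m, full cross-section enclosed).
λ_enc = ρ·πR² = (2.81×10^-3)π(0.0328)² = 9.497e-6 C/m.
Gauss's law: E·2πrL = λ_enc L/ε₀.
E = |λ_enc|/(2πε₀r) = (9.497×10^-6)/(2π·8.85×10^-12·0.0665) = 2.57e6 N/C.

E ≈ 2.57e6 V/m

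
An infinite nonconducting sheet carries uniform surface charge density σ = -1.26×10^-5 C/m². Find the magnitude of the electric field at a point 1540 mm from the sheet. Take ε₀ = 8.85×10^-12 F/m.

|E| = 7.12×10^5 N/C

By planar symmetry E is perpendicular to the sheet and uniform; use a Gaussian pillbox with flat faces of area A on each side of the sheet.
Only the two end caps contribute flux: Φ = 2EA. With Q_enc = σA, Gauss's law gives E = |σ|/(2ε₀).
E = |σ|/(2ε₀) = (1.26×10^-5)/(2·8.85×10^-12) = 7.12e5 N/C.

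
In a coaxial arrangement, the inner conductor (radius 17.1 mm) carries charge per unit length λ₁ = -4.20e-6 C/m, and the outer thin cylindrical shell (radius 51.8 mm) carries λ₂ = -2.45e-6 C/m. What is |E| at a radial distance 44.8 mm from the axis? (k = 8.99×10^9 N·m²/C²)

Coaxial Gaussian cylinder, radius r = 44.8 mm, length L (between the conductors, 17.1 mm < r < 51.8 mm).
Only the inner wire is enclosed; the outer shell contributes nothing inside itself. λ_enc = λ₁ = -4.20×10^-6 C/m.
Gauss's law: E·2πrL = λ_enc L/ε₀.
E = 2k|λ_enc|/r = 2(8.99×10^9)(4.20e-6)/(0.0448) = 1.69×10^6 N/C.

|E| = 1.69e6 N/C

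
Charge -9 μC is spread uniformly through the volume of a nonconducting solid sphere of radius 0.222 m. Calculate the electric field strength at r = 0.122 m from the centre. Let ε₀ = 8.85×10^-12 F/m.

E = 9.02×10^5 V/m

Use a concentric Gaussian sphere at r = 0.122 m (r < R).
Only the charge within r is enclosed: Q_enc = Q·(r/R)³ = (-9 μC)·(0.122 m/0.222 m)³ = -1.494×10^-6 C.
Gauss's law: E·4πr² = Q_enc/ε₀.
E = |Q_enc|/(4πε₀r²) = (1.494×10^-6)/(4π·8.85×10^-12·(0.122)²) = 9.02×10^5 N/C.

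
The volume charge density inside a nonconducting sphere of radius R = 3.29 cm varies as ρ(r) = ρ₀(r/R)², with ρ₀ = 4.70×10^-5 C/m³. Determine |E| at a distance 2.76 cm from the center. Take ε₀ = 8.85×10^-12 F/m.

E = 2.06e4 V/m

Symmetry ⇒ E = E(r) r̂. Gaussian sphere of radius r = 2.76 cm (r < R).
Q_enc = ∫₀^r ρ(r')·4πr'² dr' = (4πρ₀/R²) ∫₀^r r'^4 dr' = 4πρ₀ r^5/(5·R²) = 1.748e-9 C.
Since E is radial and uniform over the Gaussian sphere, Φ = E·4πr² = Q_enc/ε₀.
E = |Q_enc|/(4πε₀r²) = (1.748×10^-9)/(4π·8.85×10^-12·(0.0276)²) = 2.06e4 N/C.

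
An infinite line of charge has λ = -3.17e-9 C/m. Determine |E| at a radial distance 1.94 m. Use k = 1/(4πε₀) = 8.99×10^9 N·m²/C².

|E| ≈ 29.4 V/m

Choose a coaxial cylinder of radius r = 1.94 m (arbitrary length L) as the Gaussian surface.
Q_enc = λL, so λ_enc = -3.17×10^-9 C/m.
Gauss's law: E·2πrL = λ_enc L/ε₀.
E = 2k|λ_enc|/r = 2(8.99×10^9)(3.17×10^-9)/(1.94) = 29.4 N/C.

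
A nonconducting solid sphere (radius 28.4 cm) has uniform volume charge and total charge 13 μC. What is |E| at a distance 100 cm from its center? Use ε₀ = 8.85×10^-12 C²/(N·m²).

|E| ≈ 1.17×10^5 N/C

Take a concentric spherical Gaussian surface of radius r = 100 cm (r > R, so the entire charge is enclosed).
Q_enc = 13 μC = 1.30e-5 C.
By Gauss's law, ∮E·dA = E·4πr² = Q_enc/ε₀.
E = |Q_enc|/(4πε₀r²) = (1.30×10^-5)/(4π·8.85×10^-12·(1)²) = 1.17×10^5 N/C.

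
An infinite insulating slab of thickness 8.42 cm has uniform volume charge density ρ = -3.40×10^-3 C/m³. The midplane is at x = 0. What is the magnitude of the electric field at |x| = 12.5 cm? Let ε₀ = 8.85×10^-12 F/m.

|E| = 1.62×10^7 V/m

The point |x| = 12.5 cm lies outside the slab (half-thickness 0.0421 m). A symmetric pillbox spanning the full slab encloses Q_enc = ρ·d·A.
Flux = 2EA ⇒ E = |ρ|d/(2ε₀), independent of distance outside.
E = (3.40×10^-3)(0.0842)/(2·8.85×10^-12) = 1.62×10^7 N/C.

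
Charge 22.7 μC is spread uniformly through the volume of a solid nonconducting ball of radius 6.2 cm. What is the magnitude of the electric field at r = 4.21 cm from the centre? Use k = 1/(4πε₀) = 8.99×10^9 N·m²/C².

|E| ≈ 3.60×10^7 N/C

By spherical symmetry E is radial; choose a Gaussian sphere of radius r = 4.21 cm (r < R).
Only the charge within r is enclosed: Q_enc = Q·(r/R)³ = (22.7 μC)·(4.21 cm/6.2 cm)³ = 7.107e-6 C.
Applying ∮E·dA = Q_enc/ε₀ with Φ = E(4πr²):
E = k|Q_enc|/r² = (8.99×10^9)(7.107×10^-6)/(0.0421)² = 3.60×10^7 N/C.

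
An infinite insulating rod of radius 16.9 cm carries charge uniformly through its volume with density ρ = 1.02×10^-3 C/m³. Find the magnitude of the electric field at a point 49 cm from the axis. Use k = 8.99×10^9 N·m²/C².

Coaxial Gaussian cylinder, radius r = 49 cm, length L (r > 16.9 cm, full cross-section enclosed).
λ_enc = ρ·πR² = (1.02×10^-3)π(0.169)² = 9.152e-5 C/m.
Applying ∮E·dA = Q_enc/ε₀ with the end caps contributing no flux:
E = 2k|λ_enc|/r = 2(8.99×10^9)(9.152×10^-5)/(0.49) = 3.36×10^6 N/C.

|E| ≈ 3.36×10^6 V/m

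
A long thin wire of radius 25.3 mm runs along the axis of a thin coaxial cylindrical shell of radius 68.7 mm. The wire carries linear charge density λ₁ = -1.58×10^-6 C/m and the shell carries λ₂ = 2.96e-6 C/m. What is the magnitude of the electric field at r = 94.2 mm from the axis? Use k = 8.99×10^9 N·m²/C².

|E| = 2.63×10^5 N/C

Coaxial Gaussian cylinder, radius r = 94.2 mm, length L (r > 68.7 mm, enclosing both).
λ_enc = λ₁ + λ₂ = (-1.58e-6) + (2.96×10^-6) = 1.38×10^-6 C/m.
By Gauss's law (flux through the curved wall only), E·2πrL = λ_enc L/ε₀.
E = 2k|λ_enc|/r = 2(8.99×10^9)(1.38×10^-6)/(0.0942) = 2.63e5 N/C.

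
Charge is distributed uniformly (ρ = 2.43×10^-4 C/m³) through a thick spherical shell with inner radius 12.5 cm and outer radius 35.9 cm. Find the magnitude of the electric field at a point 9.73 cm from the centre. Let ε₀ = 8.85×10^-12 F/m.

E = 0 (no enclosed charge)

By spherical symmetry E is radial; choose a Gaussian sphere of radius r = 9.73 cm (r < 12.5 cm, inside the empty cavity).
Q_enc = 0 (all charge lies at larger r); Gauss's law gives E = 0.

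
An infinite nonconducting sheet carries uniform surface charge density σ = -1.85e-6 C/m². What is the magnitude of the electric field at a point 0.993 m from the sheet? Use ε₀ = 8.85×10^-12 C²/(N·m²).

Choose a cylindrical pillbox piercing the sheet, end faces (area A) parallel to it.
Flux Φ = 2EA and Q_enc = σA, so 2EA = σA/ε₀ ⇒ E = |σ|/(2ε₀), independent of distance.
E = |σ|/(2ε₀) = (1.85e-6)/(2·8.85×10^-12) = 1.05×10^5 N/C.

|E| = 1.05×10^5 N/C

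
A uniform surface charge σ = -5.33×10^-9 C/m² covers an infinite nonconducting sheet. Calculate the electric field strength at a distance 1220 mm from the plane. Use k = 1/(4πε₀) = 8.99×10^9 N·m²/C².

E = 301 N/C

Choose a cylindrical pillbox piercing the sheet, end faces (area A) parallel to it.
Flux Φ = 2EA and Q_enc = σA, so 2EA = σA/ε₀ ⇒ E = |σ|/(2ε₀), independent of distance.
E = 2πk|σ| = 2π(8.99×10^9)(5.33e-9) = 301 N/C.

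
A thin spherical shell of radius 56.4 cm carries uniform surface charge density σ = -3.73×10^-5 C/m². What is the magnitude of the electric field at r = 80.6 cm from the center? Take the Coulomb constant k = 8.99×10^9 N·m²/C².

E ≈ 2.06e6 N/C

Symmetry ⇒ E = E(r) r̂. Gaussian sphere of radius r = 80.6 cm (r > 56.4 cm).
The entire shell is enclosed: Q_enc = σ·4πR² = (-3.73×10^-5)·4π·(0.564)² = -1.491e-4 C.
By Gauss's law, ∮E·dA = E·4πr² = Q_enc/ε₀.
E = k|Q_enc|/r² = (8.99×10^9)(1.491e-4)/(0.806)² = 2.06e6 N/C.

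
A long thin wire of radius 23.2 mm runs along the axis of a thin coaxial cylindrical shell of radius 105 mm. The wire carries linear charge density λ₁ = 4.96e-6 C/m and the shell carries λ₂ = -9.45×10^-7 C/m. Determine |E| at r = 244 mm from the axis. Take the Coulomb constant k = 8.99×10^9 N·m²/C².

Coaxial Gaussian cylinder, radius r = 244 mm, length L (r > 105 mm, enclosing both).
λ_enc = λ₁ + λ₂ = (4.96e-6) + (-9.45×10^-7) = 4.015×10^-6 C/m.
By Gauss's law (flux through the curved wall only), E·2πrL = λ_enc L/ε₀.
E = 2k|λ_enc|/r = 2(8.99×10^9)(4.015e-6)/(0.244) = 2.96×10^5 N/C.

E ≈ 2.96×10^5 V/m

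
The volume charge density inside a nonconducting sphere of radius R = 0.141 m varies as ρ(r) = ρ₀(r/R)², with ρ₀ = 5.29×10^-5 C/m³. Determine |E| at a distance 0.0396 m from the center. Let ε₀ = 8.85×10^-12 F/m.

|E| ≈ 3.73×10^3 V/m

Use a concentric Gaussian sphere at r = 0.0396 m (r < R).
Q_enc = ∫₀^r ρ(r')·4πr'² dr' = (4πρ₀/R²) ∫₀^r r'^4 dr' = 4πρ₀ r^5/(5·R²) = 6.512×10^-10 C.
Gauss's law: E·4πr² = Q_enc/ε₀.
E = |Q_enc|/(4πε₀r²) = (6.512×10^-10)/(4π·8.85×10^-12·(0.0396)²) = 3.73e3 N/C.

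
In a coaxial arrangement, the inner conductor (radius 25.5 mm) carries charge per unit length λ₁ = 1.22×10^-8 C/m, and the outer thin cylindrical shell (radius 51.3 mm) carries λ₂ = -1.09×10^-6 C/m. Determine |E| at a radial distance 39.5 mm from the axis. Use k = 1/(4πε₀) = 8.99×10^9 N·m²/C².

|E| = 5.55×10^3 N/C

Choose a coaxial cylinder of radius r = 39.5 mm (arbitrary length L) as the Gaussian surface (between the conductors, 25.5 mm < r < 51.3 mm).
Only the inner wire is enclosed; the outer shell contributes nothing inside itself. λ_enc = λ₁ = 1.22×10^-8 C/m.
By Gauss's law (flux through the curved wall only), E·2πrL = λ_enc L/ε₀.
E = 2k|λ_enc|/r = 2(8.99×10^9)(1.22e-8)/(0.0395) = 5.55e3 N/C.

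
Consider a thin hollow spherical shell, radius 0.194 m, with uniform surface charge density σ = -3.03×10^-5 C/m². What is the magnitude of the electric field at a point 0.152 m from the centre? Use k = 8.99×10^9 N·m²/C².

E = 0 (no enclosed charge)

Symmetry ⇒ E = E(r) r̂. Gaussian sphere of radius r = 0.152 m (inside the shell, r < 0.194 m).
All the charge is outside the Gaussian surface: Q_enc = 0, hence E = 0 everywhere inside the shell.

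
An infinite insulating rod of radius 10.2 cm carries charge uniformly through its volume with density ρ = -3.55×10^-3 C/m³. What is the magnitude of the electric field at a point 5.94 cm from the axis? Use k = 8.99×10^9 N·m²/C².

|E| = 1.19×10^7 V/m

By cylindrical symmetry E is radial; use a coaxial Gaussian cylinder of radius 5.94 cm and length L (r < R).
Charge inside radius r per length L is ρ·πr²·L, so λ_enc = ρπr² = -3.935×10^-5 C/m.
Since E is radial and uniform over the curved surface, Φ = E·2πrL = Q_enc/ε₀ = λ_enc L/ε₀.
E = 2k|λ_enc|/r = 2(8.99×10^9)(3.935×10^-5)/(0.0594) = 1.19e7 N/C.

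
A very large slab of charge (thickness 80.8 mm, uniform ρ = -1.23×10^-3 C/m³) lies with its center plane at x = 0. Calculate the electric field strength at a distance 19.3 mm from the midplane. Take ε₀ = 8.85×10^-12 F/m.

E ≈ 2.68e6 N/C

By symmetry E is perpendicular to the slab. A Gaussian pillbox from −19.3 mm to +19.3 mm (face area A) lies entirely within the slab.
Q_enc = ρ·(2x)·A and flux = 2EA, so 2EA = 2ρxA/ε₀ ⇒ E = |ρ|x/ε₀.
E = (1.23×10^-3)(0.0193)/(8.85×10^-12) = 2.68e6 N/C.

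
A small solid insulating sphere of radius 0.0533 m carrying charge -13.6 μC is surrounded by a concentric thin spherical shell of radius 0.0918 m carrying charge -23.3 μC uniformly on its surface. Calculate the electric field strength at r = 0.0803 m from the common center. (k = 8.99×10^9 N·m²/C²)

By spherical symmetry E is radial; choose a Gaussian sphere of radius r = 0.0803 m (between the bodies, 0.0533 m < r < 0.0918 m).
The shell at 0.0918 m lies outside the Gaussian surface, so Q_enc = -13.6 μC = -1.36e-5 C.
Applying ∮E·dA = Q_enc/ε₀ with Φ = E(4πr²):
E = k|Q_enc|/r² = (8.99×10^9)(1.36e-5)/(0.0803)² = 1.90×10^7 N/C.

|E| ≈ 1.90e7 N/C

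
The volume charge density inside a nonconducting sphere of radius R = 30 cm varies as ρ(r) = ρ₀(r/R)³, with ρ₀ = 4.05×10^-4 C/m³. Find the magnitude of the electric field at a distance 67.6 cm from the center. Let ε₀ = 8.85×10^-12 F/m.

Take a concentric spherical Gaussian surface of radius r = 67.6 cm (r > R, all charge enclosed).
Q_enc = 4π ∫₀^R ρ₀(r'/R)^3 r'² dr' = 4πρ₀R³/6 = 2.29×10^-5 C.
Applying ∮E·dA = Q_enc/ε₀ with Φ = E(4πr²):
E = |Q_enc|/(4πε₀r²) = (2.29×10^-5)/(4π·8.85×10^-12·(0.676)²) = 4.51×10^5 N/C.

|E| ≈ 4.51×10^5 N/C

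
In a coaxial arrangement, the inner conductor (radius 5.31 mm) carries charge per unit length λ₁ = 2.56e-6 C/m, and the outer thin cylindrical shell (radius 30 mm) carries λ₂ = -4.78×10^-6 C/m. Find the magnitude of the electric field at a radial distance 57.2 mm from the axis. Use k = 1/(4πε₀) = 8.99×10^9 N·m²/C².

E = 6.98×10^5 V/m

By cylindrical symmetry E is radial; use a coaxial Gaussian cylinder of radius 57.2 mm and length L (r > 30 mm, enclosing both).
λ_enc = λ₁ + λ₂ = (2.56×10^-6) + (-4.78×10^-6) = -2.22e-6 C/m.
Applying ∮E·dA = Q_enc/ε₀ with the end caps contributing no flux:
E = 2k|λ_enc|/r = 2(8.99×10^9)(2.22×10^-6)/(0.0572) = 6.98×10^5 N/C.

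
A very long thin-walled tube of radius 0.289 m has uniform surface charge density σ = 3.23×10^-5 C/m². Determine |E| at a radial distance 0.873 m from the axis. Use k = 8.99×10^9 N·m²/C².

Choose a coaxial cylinder of radius r = 0.873 m (arbitrary length L) as the Gaussian surface (r > 0.289 m).
The whole shell is enclosed: λ_enc = σ·2πR = (3.23×10^-5)·2π·(0.289) = 5.865e-5 C/m.
By Gauss's law (flux through the curved wall only), E·2πrL = λ_enc L/ε₀.
E = 2k|λ_enc|/r = 2(8.99×10^9)(5.865×10^-5)/(0.873) = 1.21×10^6 N/C.

E = 1.21×10^6 N/C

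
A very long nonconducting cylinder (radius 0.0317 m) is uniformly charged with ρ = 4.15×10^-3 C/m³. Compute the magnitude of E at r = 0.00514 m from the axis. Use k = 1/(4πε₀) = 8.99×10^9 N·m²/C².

Coaxial Gaussian cylinder, radius r = 0.00514 m, length L (r < R).
Enclosed charge per unit length: λ_enc = ρ·πr² = (4.15×10^-3)π(0.00514)² = 3.444e-7 C/m.
Since E is radial and uniform over the curved surface, Φ = E·2πrL = Q_enc/ε₀ = λ_enc L/ε₀.
E = 2k|λ_enc|/r = 2(8.99×10^9)(3.444e-7)/(0.00514) = 1.20×10^6 N/C.

|E| = 1.20×10^6 V/m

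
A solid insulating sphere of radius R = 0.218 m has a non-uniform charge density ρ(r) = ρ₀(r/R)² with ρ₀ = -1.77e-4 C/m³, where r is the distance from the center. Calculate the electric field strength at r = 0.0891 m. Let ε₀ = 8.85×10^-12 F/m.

Symmetry ⇒ E = E(r) r̂. Gaussian sphere of radius r = 0.0891 m (r < R).
Integrate the density: Q_enc = 4π ∫₀^r ρ₀(r'/R)^2 r'² dr' = 4πρ₀ r^5/(5·R²) = -5.256×10^-8 C.
Applying ∮E·dA = Q_enc/ε₀ with Φ = E(4πr²):
E = |Q_enc|/(4πε₀r²) = (5.256×10^-8)/(4π·8.85×10^-12·(0.0891)²) = 5.95e4 N/C.

E = 5.95×10^4 N/C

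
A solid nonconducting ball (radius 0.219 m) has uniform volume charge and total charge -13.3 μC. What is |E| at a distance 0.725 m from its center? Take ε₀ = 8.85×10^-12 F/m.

E = 2.28×10^5 N/C

Symmetry ⇒ E = E(r) r̂. Gaussian sphere of radius r = 0.725 m (r > R, so the entire charge is enclosed).
Q_enc = -13.3 μC = -1.33×10^-5 C.
Gauss's law: E·4πr² = Q_enc/ε₀.
E = |Q_enc|/(4πε₀r²) = (1.33e-5)/(4π·8.85×10^-12·(0.725)²) = 2.28×10^5 N/C.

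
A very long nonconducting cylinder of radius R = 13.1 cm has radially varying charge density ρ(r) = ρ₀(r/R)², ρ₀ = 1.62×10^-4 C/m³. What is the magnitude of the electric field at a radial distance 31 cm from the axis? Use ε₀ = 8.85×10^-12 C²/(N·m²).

Coaxial Gaussian cylinder, radius r = 31 cm, length L (r > R, full charge per length enclosed).
λ_enc = 2π ∫₀^R ρ₀(r'/R)^2 r' dr' = 2πρ₀R²/4 = 4.367×10^-6 C/m.
Since E is radial and uniform over the curved surface, Φ = E·2πrL = Q_enc/ε₀ = λ_enc L/ε₀.
E = |λ_enc|/(2πε₀r) = (4.367×10^-6)/(2π·8.85×10^-12·0.31) = 2.53e5 N/C.

|E| = 2.53×10^5 N/C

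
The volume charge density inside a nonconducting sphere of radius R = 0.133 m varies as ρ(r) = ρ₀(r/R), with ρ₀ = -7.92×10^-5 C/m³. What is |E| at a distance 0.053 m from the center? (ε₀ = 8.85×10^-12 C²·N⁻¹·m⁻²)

4.73e4 N/C

Symmetry ⇒ E = E(r) r̂. Gaussian sphere of radius r = 0.053 m (r < R).
Integrate the density: Q_enc = 4π ∫₀^r ρ₀(r'/R)^1 r'² dr' = 4πρ₀ r^4/(4·R) = -1.476×10^-8 C.
Since E is radial and uniform over the Gaussian sphere, Φ = E·4πr² = Q_enc/ε₀.
E = |Q_enc|/(4πε₀r²) = (1.476e-8)/(4π·8.85×10^-12·(0.053)²) = 4.73e4 N/C.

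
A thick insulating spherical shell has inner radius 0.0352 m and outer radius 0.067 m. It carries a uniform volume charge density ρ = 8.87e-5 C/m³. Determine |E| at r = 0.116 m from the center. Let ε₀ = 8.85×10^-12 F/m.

By spherical symmetry E is radial; choose a Gaussian sphere of radius r = 0.116 m (r > 0.067 m, enclosing the whole shell).
Q_enc = ρ·(4π/3)(b³ − a³) = (8.87×10^-5)·(4π/3)·((0.067)³ − (0.0352)³) = 9.554×10^-8 C.
Gauss's law: E·4πr² = Q_enc/ε₀.
E = |Q_enc|/(4πε₀r²) = (9.554e-8)/(4π·8.85×10^-12·(0.116)²) = 6.38×10^4 N/C.

6.38×10^4 N/C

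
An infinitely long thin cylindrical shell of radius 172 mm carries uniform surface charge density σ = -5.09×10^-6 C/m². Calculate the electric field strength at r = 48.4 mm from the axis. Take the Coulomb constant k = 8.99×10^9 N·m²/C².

Coaxial Gaussian cylinder, radius r = 48.4 mm, length L (r < 172 mm, inside the shell).
No charge is enclosed, so Gauss's law gives E·2πrL = 0 ⇒ E = 0.

E = 0 (no enclosed charge)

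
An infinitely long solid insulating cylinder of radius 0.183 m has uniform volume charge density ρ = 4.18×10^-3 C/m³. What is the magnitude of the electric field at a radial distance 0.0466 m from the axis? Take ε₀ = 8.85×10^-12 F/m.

Choose a coaxial cylinder of radius r = 0.0466 m (arbitrary length L) as the Gaussian surface (r < R).
Charge inside radius r per length L is ρ·πr²·L, so λ_enc = ρπr² = 2.852×10^-5 C/m.
Gauss's law: E·2πrL = λ_enc L/ε₀.
E = |λ_enc|/(2πε₀r) = (2.852×10^-5)/(2π·8.85×10^-12·0.0466) = 1.10×10^7 N/C.

|E| ≈ 1.10×10^7 N/C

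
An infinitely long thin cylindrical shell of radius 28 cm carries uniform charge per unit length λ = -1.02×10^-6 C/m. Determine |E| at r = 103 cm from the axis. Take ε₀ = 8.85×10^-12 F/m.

Choose a coaxial cylinder of radius r = 103 cm (arbitrary length L) as the Gaussian surface (r > 28 cm).
The full line charge is enclosed: λ_enc = -1.02e-6 C/m.
By Gauss's law (flux through the curved wall only), E·2πrL = λ_enc L/ε₀.
E = |λ_enc|/(2πε₀r) = (1.02e-6)/(2π·8.85×10^-12·1.03) = 1.78×10^4 N/C.

E = 1.78×10^4 N/C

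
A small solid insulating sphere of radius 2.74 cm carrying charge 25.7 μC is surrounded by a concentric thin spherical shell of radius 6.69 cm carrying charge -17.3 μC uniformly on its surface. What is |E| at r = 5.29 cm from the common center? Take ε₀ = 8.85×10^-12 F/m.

Use a concentric Gaussian sphere at r = 5.29 cm (between the bodies, 2.74 cm < r < 6.69 cm).
Only the inner charge is enclosed; the outer shell contributes nothing inside itself. Q_enc = 25.7 μC = 2.57e-5 C.
Since E is radial and uniform over the Gaussian sphere, Φ = E·4πr² = Q_enc/ε₀.
E = |Q_enc|/(4πε₀r²) = (2.57×10^-5)/(4π·8.85×10^-12·(0.0529)²) = 8.26e7 N/C.

|E| ≈ 8.26e7 V/m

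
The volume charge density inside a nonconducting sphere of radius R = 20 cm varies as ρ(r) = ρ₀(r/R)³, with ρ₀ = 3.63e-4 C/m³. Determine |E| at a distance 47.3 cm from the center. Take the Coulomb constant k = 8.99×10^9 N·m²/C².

E = 2.44×10^5 N/C

Symmetry ⇒ E = E(r) r̂. Gaussian sphere of radius r = 47.3 cm (r > R, all charge enclosed).
Q_enc = 4π ∫₀^R ρ₀(r'/R)^3 r'² dr' = 4πρ₀R³/6 = 6.082×10^-6 C.
Since E is radial and uniform over the Gaussian sphere, Φ = E·4πr² = Q_enc/ε₀.
E = k|Q_enc|/r² = (8.99×10^9)(6.082×10^-6)/(0.473)² = 2.44×10^5 N/C.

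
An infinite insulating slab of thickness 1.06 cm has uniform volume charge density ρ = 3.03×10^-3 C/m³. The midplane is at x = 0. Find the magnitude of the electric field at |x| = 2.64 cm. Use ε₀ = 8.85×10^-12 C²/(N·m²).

E ≈ 1.81e6 N/C

The point |x| = 2.64 cm lies outside the slab (half-thickness 0.0053 m). A symmetric pillbox spanning the full slab encloses Q_enc = ρ·d·A.
Flux = 2EA ⇒ E = |ρ|d/(2ε₀), independent of distance outside.
E = (3.03×10^-3)(0.0106)/(2·8.85×10^-12) = 1.81×10^6 N/C.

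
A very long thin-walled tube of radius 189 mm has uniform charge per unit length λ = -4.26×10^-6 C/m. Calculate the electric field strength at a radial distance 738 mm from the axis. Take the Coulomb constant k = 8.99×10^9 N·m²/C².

1.04×10^5 N/C

Take a coaxial cylindrical Gaussian surface of radius r = 738 mm and length L (r > 189 mm).
The full line charge is enclosed: λ_enc = -4.26e-6 C/m.
Applying ∮E·dA = Q_enc/ε₀ with the end caps contributing no flux:
E = 2k|λ_enc|/r = 2(8.99×10^9)(4.26×10^-6)/(0.738) = 1.04×10^5 N/C.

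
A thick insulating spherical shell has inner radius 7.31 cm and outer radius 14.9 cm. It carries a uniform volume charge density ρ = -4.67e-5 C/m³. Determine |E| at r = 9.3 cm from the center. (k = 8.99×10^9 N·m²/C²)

By spherical symmetry E is radial; choose a Gaussian sphere of radius r = 9.3 cm (within the shell material, 7.31 cm < r < 14.9 cm).
Enclosed charge is the volume from a to r: Q_enc = (4π/3)ρ(r³ − a³) = -8.093e-8 C.
Gauss's law: E·4πr² = Q_enc/ε₀.
E = k|Q_enc|/r² = (8.99×10^9)(8.093×10^-8)/(0.093)² = 8.41×10^4 N/C.

8.41e4 N/C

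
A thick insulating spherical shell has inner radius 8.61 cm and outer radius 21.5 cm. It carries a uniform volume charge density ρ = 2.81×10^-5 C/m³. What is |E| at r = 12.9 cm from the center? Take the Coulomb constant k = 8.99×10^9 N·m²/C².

E = 9.59×10^4 N/C

Use a concentric Gaussian sphere at r = 12.9 cm (within the shell material, 8.61 cm < r < 21.5 cm).
Only the shell between 8.61 cm and r is enclosed: Q_enc = ρ·(4π/3)(r³ − a³) = (2.81×10^-5)·(4π/3)·((0.129)³ − (0.0861)³) = 1.775×10^-7 C.
Since E is radial and uniform over the Gaussian sphere, Φ = E·4πr² = Q_enc/ε₀.
E = k|Q_enc|/r² = (8.99×10^9)(1.775×10^-7)/(0.129)² = 9.59×10^4 N/C.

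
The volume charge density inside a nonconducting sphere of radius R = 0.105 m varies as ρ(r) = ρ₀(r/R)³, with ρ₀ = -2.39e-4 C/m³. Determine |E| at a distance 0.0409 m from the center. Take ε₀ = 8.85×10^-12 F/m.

By spherical symmetry E is radial; choose a Gaussian sphere of radius r = 0.0409 m (r < R).
Integrate the density: Q_enc = 4π ∫₀^r ρ₀(r'/R)^3 r'² dr' = 4πρ₀ r^6/(6·R³) = -2.024e-9 C.
Since E is radial and uniform over the Gaussian sphere, Φ = E·4πr² = Q_enc/ε₀.
E = |Q_enc|/(4πε₀r²) = (2.024×10^-9)/(4π·8.85×10^-12·(0.0409)²) = 1.09×10^4 N/C.

1.09×10^4 N/C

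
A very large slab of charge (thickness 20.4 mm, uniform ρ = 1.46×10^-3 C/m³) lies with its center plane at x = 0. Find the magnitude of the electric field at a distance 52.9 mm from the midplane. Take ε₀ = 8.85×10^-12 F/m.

E ≈ 1.68e6 N/C

The point |x| = 52.9 mm lies outside the slab (half-thickness 0.0102 m). A symmetric pillbox spanning the full slab encloses Q_enc = ρ·d·A.
Flux = 2EA ⇒ E = |ρ|d/(2ε₀), independent of distance outside.
E = (1.46×10^-3)(0.0204)/(2·8.85×10^-12) = 1.68×10^6 N/C.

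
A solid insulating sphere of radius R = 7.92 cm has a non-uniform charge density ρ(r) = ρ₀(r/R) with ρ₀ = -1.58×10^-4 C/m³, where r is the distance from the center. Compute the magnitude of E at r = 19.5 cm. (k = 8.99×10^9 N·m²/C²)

By spherical symmetry E is radial; choose a Gaussian sphere of radius r = 19.5 cm (r > R, all charge enclosed).
Q_enc = 4π ∫₀^R ρ₀(r'/R)^1 r'² dr' = 4πρ₀R³/4 = -2.466e-7 C.
Applying ∮E·dA = Q_enc/ε₀ with Φ = E(4πr²):
E = k|Q_enc|/r² = (8.99×10^9)(2.466×10^-7)/(0.195)² = 5.83×10^4 N/C.

E = 5.83×10^4 N/C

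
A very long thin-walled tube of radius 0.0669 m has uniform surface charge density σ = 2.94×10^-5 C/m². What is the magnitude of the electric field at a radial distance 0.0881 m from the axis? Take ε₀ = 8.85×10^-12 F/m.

E ≈ 2.52×10^6 V/m

By cylindrical symmetry E is radial; use a coaxial Gaussian cylinder of radius 0.0881 m and length L (r > 0.0669 m).
The whole shell is enclosed: λ_enc = σ·2πR = (2.94e-5)·2π·(0.0669) = 1.236e-5 C/m.
Since E is radial and uniform over the curved surface, Φ = E·2πrL = Q_enc/ε₀ = λ_enc L/ε₀.
E = |λ_enc|/(2πε₀r) = (1.236×10^-5)/(2π·8.85×10^-12·0.0881) = 2.52e6 N/C.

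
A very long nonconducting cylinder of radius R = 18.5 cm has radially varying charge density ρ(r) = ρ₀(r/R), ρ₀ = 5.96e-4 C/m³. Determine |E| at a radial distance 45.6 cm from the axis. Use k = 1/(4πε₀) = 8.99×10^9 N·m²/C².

|E| = 1.68e6 V/m

Choose a coaxial cylinder of radius r = 45.6 cm (arbitrary length L) as the Gaussian surface (r > R, full charge per length enclosed).
λ_enc = 2π ∫₀^R ρ₀(r'/R)^1 r' dr' = 2πρ₀R²/3 = 4.272×10^-5 C/m.
Applying ∮E·dA = Q_enc/ε₀ with the end caps contributing no flux:
E = 2k|λ_enc|/r = 2(8.99×10^9)(4.272×10^-5)/(0.456) = 1.68×10^6 N/C.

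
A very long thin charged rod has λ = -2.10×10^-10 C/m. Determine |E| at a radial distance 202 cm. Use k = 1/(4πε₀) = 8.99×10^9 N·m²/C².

Take a coaxial cylindrical Gaussian surface of radius r = 202 cm and length L.
Q_enc = λL, so λ_enc = -2.10e-10 C/m.
Gauss's law: E·2πrL = λ_enc L/ε₀.
E = 2k|λ_enc|/r = 2(8.99×10^9)(2.10×10^-10)/(2.02) = 1.87 N/C.

E = 1.87 N/C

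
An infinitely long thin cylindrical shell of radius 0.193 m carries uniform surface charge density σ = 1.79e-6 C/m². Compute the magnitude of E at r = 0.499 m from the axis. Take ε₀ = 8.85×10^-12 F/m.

Choose a coaxial cylinder of radius r = 0.499 m (arbitrary length L) as the Gaussian surface (r > 0.193 m).
The whole shell is enclosed: λ_enc = σ·2πR = (1.79×10^-6)·2π·(0.193) = 2.171×10^-6 C/m.
Applying ∮E·dA = Q_enc/ε₀ with the end caps contributing no flux:
E = |λ_enc|/(2πε₀r) = (2.171×10^-6)/(2π·8.85×10^-12·0.499) = 7.82e4 N/C.

E = 7.82×10^4 N/C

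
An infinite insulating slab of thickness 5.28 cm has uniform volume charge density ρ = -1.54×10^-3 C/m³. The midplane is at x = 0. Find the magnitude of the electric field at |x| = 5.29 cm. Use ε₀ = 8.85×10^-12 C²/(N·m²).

|E| = 4.59e6 N/C

The point |x| = 5.29 cm lies outside the slab (half-thickness 0.0264 m). A symmetric pillbox spanning the full slab encloses Q_enc = ρ·d·A.
Flux = 2EA ⇒ E = |ρ|d/(2ε₀), independent of distance outside.
E = (1.54×10^-3)(0.0528)/(2·8.85×10^-12) = 4.59×10^6 N/C.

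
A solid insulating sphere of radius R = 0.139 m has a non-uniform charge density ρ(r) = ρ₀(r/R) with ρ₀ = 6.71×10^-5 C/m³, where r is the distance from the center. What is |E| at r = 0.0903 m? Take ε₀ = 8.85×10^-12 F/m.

E ≈ 1.11×10^5 V/m

By spherical symmetry E is radial; choose a Gaussian sphere of radius r = 0.0903 m (r < R).
Integrate the density: Q_enc = 4π ∫₀^r ρ₀(r'/R)^1 r'² dr' = 4πρ₀ r^4/(4·R) = 1.008×10^-7 C.
Gauss's law: E·4πr² = Q_enc/ε₀.
E = |Q_enc|/(4πε₀r²) = (1.008e-7)/(4π·8.85×10^-12·(0.0903)²) = 1.11e5 N/C.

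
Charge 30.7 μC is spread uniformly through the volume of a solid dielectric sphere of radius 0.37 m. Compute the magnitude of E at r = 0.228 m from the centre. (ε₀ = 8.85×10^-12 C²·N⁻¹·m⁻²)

|E| = 1.24e6 V/m

Symmetry ⇒ E = E(r) r̂. Gaussian sphere of radius r = 0.228 m (r < R).
For a uniform sphere the enclosed fraction is (r/R)³, so Q_enc = (30.7 μC)(0.228/0.37)³ = 7.184e-6 C.
Applying ∮E·dA = Q_enc/ε₀ with Φ = E(4πr²):
E = |Q_enc|/(4πε₀r²) = (7.184e-6)/(4π·8.85×10^-12·(0.228)²) = 1.24×10^6 N/C.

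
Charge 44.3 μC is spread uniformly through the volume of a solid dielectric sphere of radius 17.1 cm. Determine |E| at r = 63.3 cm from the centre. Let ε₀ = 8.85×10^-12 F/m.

Use a concentric Gaussian sphere at r = 63.3 cm (r > R, so the entire charge is enclosed).
Q_enc = 44.3 μC = 4.43×10^-5 C.
Applying ∮E·dA = Q_enc/ε₀ with Φ = E(4πr²):
E = |Q_enc|/(4πε₀r²) = (4.43e-5)/(4π·8.85×10^-12·(0.633)²) = 9.94×10^5 N/C.

9.94e5 N/C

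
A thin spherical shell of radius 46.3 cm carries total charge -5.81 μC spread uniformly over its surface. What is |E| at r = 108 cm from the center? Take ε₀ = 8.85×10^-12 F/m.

|E| ≈ 4.48×10^4 V/m

Use a concentric Gaussian sphere at r = 108 cm (r > 46.3 cm).
The entire shell is enclosed: Q_enc = -5.81×10^-6 C.
Since E is radial and uniform over the Gaussian sphere, Φ = E·4πr² = Q_enc/ε₀.
E = |Q_enc|/(4πε₀r²) = (5.81e-6)/(4π·8.85×10^-12·(1.08)²) = 4.48×10^4 N/C.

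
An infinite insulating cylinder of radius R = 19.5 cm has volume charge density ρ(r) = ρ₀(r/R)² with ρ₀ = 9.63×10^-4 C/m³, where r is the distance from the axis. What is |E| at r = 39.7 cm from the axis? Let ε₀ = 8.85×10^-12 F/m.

E ≈ 2.61×10^6 N/C

By cylindrical symmetry E is radial; use a coaxial Gaussian cylinder of radius 39.7 cm and length L (r > R, full charge per length enclosed).
λ_enc = 2π ∫₀^R ρ₀(r'/R)^2 r' dr' = 2πρ₀R²/4 = 5.752×10^-5 C/m.
Gauss's law: E·2πrL = λ_enc L/ε₀.
E = |λ_enc|/(2πε₀r) = (5.752e-5)/(2π·8.85×10^-12·0.397) = 2.61×10^6 N/C.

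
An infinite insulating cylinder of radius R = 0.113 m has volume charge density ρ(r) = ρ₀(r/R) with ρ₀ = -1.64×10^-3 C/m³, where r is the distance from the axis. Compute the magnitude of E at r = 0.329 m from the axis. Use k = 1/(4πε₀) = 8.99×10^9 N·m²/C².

|E| ≈ 2.40×10^6 N/C

Coaxial Gaussian cylinder, radius r = 0.329 m, length L (r > R, full charge per length enclosed).
λ_enc = 2π ∫₀^R ρ₀(r'/R)^1 r' dr' = 2πρ₀R²/3 = -4.386×10^-5 C/m.
Applying ∮E·dA = Q_enc/ε₀ with the end caps contributing no flux:
E = 2k|λ_enc|/r = 2(8.99×10^9)(4.386×10^-5)/(0.329) = 2.40×10^6 N/C.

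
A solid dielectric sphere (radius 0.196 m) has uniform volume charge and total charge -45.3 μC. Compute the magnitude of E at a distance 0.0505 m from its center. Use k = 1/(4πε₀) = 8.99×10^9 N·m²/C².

Symmetry ⇒ E = E(r) r̂. Gaussian sphere of radius r = 0.0505 m (r < R).
For a uniform sphere the enclosed fraction is (r/R)³, so Q_enc = (-45.3 μC)(0.0505/0.196)³ = -7.748×10^-7 C.
Since E is radial and uniform over the Gaussian sphere, Φ = E·4πr² = Q_enc/ε₀.
E = k|Q_enc|/r² = (8.99×10^9)(7.748×10^-7)/(0.0505)² = 2.73×10^6 N/C.

E = 2.73e6 N/C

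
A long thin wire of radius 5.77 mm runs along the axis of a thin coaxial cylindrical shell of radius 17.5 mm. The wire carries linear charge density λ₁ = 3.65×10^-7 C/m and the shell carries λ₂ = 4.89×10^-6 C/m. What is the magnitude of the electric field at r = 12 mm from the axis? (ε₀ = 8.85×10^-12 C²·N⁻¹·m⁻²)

5.47e5 N/C

Choose a coaxial cylinder of radius r = 12 mm (arbitrary length L) as the Gaussian surface (between the conductors, 5.77 mm < r < 17.5 mm).
The shell at 17.5 mm lies outside the Gaussian surface, so λ_enc = λ₁ = 3.65×10^-7 C/m.
Applying ∮E·dA = Q_enc/ε₀ with the end caps contributing no flux:
E = |λ_enc|/(2πε₀r) = (3.65×10^-7)/(2π·8.85×10^-12·0.012) = 5.47×10^5 N/C.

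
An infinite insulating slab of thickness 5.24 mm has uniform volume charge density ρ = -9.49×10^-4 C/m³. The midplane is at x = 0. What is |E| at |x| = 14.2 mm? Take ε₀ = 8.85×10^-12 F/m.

The point |x| = 14.2 mm lies outside the slab (half-thickness 0.00262 m). A symmetric pillbox spanning the full slab encloses Q_enc = ρ·d·A.
Flux = 2EA ⇒ E = |ρ|d/(2ε₀), independent of distance outside.
E = (9.49×10^-4)(0.00524)/(2·8.85×10^-12) = 2.81×10^5 N/C.

E ≈ 2.81e5 N/C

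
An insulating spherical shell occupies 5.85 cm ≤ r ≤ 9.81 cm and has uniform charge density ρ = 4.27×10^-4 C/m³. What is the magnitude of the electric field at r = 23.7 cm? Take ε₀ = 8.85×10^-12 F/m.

E = 2.13×10^5 V/m

By spherical symmetry E is radial; choose a Gaussian sphere of radius r = 23.7 cm (r > 9.81 cm, enclosing the whole shell).
Q_enc = ρ·(4π/3)(b³ − a³) = (4.27e-4)·(4π/3)·((0.0981)³ − (0.0585)³) = 1.331e-6 C.
Since E is radial and uniform over the Gaussian sphere, Φ = E·4πr² = Q_enc/ε₀.
E = |Q_enc|/(4πε₀r²) = (1.331×10^-6)/(4π·8.85×10^-12·(0.237)²) = 2.13×10^5 N/C.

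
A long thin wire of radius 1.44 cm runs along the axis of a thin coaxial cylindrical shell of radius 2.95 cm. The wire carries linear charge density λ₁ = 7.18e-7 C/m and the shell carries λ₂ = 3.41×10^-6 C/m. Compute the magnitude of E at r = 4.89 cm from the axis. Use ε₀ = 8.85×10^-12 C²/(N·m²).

Choose a coaxial cylinder of radius r = 4.89 cm (arbitrary length L) as the Gaussian surface (r > 2.95 cm, enclosing both).
λ_enc = λ₁ + λ₂ = (7.18×10^-7) + (3.41×10^-6) = 4.128e-6 C/m.
Gauss's law: E·2πrL = λ_enc L/ε₀.
E = |λ_enc|/(2πε₀r) = (4.128×10^-6)/(2π·8.85×10^-12·0.0489) = 1.52e6 N/C.

E ≈ 1.52e6 N/C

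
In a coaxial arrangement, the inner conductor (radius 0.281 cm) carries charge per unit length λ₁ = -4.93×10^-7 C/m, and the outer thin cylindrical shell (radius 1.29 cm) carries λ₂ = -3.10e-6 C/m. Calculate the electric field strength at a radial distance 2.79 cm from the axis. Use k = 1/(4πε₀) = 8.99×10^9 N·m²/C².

E = 2.32×10^6 N/C

Coaxial Gaussian cylinder, radius r = 2.79 cm, length L (r > 1.29 cm, enclosing both).
λ_enc = λ₁ + λ₂ = (-4.93×10^-7) + (-3.10e-6) = -3.593e-6 C/m.
Applying ∮E·dA = Q_enc/ε₀ with the end caps contributing no flux:
E = 2k|λ_enc|/r = 2(8.99×10^9)(3.593×10^-6)/(0.0279) = 2.32×10^6 N/C.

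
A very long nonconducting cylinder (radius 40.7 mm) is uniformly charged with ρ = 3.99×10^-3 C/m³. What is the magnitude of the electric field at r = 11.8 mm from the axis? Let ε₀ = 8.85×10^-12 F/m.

|E| = 2.66e6 N/C

By cylindrical symmetry E is radial; use a coaxial Gaussian cylinder of radius 11.8 mm and length L (r < R).
Enclosed charge per unit length: λ_enc = ρ·πr² = (3.99×10^-3)π(0.0118)² = 1.745×10^-6 C/m.
Since E is radial and uniform over the curved surface, Φ = E·2πrL = Q_enc/ε₀ = λ_enc L/ε₀.
E = |λ_enc|/(2πε₀r) = (1.745e-6)/(2π·8.85×10^-12·0.0118) = 2.66e6 N/C.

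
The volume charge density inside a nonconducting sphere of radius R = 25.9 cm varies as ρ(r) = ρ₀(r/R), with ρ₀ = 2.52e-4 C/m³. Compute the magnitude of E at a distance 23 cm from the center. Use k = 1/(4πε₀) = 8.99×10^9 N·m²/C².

|E| = 1.45×10^6 N/C

Take a concentric spherical Gaussian surface of radius r = 23 cm (r < R).
Integrate the density: Q_enc = 4π ∫₀^r ρ₀(r'/R)^1 r'² dr' = 4πρ₀ r^4/(4·R) = 8.554×10^-6 C.
By Gauss's law, ∮E·dA = E·4πr² = Q_enc/ε₀.
E = k|Q_enc|/r² = (8.99×10^9)(8.554e-6)/(0.23)² = 1.45×10^6 N/C.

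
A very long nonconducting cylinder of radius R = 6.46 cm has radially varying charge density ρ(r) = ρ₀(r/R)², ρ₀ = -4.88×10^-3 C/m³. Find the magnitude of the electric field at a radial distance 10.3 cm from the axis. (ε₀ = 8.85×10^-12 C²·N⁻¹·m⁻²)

Choose a coaxial cylinder of radius r = 10.3 cm (arbitrary length L) as the Gaussian surface (r > R, full charge per length enclosed).
λ_enc = 2π ∫₀^R ρ₀(r'/R)^2 r' dr' = 2πρ₀R²/4 = -3.199×10^-5 C/m.
Applying ∮E·dA = Q_enc/ε₀ with the end caps contributing no flux:
E = |λ_enc|/(2πε₀r) = (3.199×10^-5)/(2π·8.85×10^-12·0.103) = 5.59e6 N/C.

|E| ≈ 5.59×10^6 N/C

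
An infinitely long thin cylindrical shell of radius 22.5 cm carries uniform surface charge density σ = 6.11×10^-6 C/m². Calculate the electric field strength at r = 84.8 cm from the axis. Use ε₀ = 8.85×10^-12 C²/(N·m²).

|E| = 1.83×10^5 V/m

Coaxial Gaussian cylinder, radius r = 84.8 cm, length L (r > 22.5 cm).
The whole shell is enclosed: λ_enc = σ·2πR = (6.11×10^-6)·2π·(0.225) = 8.638×10^-6 C/m.
Since E is radial and uniform over the curved surface, Φ = E·2πrL = Q_enc/ε₀ = λ_enc L/ε₀.
E = |λ_enc|/(2πε₀r) = (8.638×10^-6)/(2π·8.85×10^-12·0.848) = 1.83×10^5 N/C.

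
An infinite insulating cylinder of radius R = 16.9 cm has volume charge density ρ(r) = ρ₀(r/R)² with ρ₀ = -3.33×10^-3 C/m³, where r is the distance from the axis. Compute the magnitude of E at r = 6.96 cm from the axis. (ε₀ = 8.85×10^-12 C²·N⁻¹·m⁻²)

By cylindrical symmetry E is radial; use a coaxial Gaussian cylinder of radius 6.96 cm and length L (r < R).
λ_enc = ∫₀^r ρ(r')·2πr' dr' = (2πρ₀/R²)·r^4/4 = -4.298e-6 C/m.
By Gauss's law (flux through the curved wall only), E·2πrL = λ_enc L/ε₀.
E = |λ_enc|/(2πε₀r) = (4.298×10^-6)/(2π·8.85×10^-12·0.0696) = 1.11×10^6 N/C.

1.11e6 N/C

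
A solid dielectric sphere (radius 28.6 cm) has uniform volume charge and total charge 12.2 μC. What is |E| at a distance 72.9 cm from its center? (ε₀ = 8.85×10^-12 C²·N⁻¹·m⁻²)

E ≈ 2.06e5 N/C

Take a concentric spherical Gaussian surface of radius r = 72.9 cm (r > R, so the entire charge is enclosed).
Q_enc = 12.2 μC = 1.22×10^-5 C.
By Gauss's law, ∮E·dA = E·4πr² = Q_enc/ε₀.
E = |Q_enc|/(4πε₀r²) = (1.22×10^-5)/(4π·8.85×10^-12·(0.729)²) = 2.06e5 N/C.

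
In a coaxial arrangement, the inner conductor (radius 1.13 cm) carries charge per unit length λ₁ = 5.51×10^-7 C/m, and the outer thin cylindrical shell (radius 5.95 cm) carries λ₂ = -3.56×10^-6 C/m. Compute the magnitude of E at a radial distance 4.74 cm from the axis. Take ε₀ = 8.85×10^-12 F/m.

E ≈ 2.09×10^5 N/C

Take a coaxial cylindrical Gaussian surface of radius r = 4.74 cm and length L (between the conductors, 1.13 cm < r < 5.95 cm).
Only the inner wire is enclosed; the outer shell contributes nothing inside itself. λ_enc = λ₁ = 5.51×10^-7 C/m.
By Gauss's law (flux through the curved wall only), E·2πrL = λ_enc L/ε₀.
E = |λ_enc|/(2πε₀r) = (5.51×10^-7)/(2π·8.85×10^-12·0.0474) = 2.09×10^5 N/C.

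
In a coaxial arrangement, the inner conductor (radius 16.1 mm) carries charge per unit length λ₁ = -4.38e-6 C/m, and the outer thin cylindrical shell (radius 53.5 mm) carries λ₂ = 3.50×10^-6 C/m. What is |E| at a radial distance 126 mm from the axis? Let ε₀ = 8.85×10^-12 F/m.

By cylindrical symmetry E is radial; use a coaxial Gaussian cylinder of radius 126 mm and length L (r > 53.5 mm, enclosing both).
λ_enc = λ₁ + λ₂ = (-4.38×10^-6) + (3.50×10^-6) = -8.80e-7 C/m.
Applying ∮E·dA = Q_enc/ε₀ with the end caps contributing no flux:
E = |λ_enc|/(2πε₀r) = (8.80×10^-7)/(2π·8.85×10^-12·0.126) = 1.26e5 N/C.

1.26e5 N/C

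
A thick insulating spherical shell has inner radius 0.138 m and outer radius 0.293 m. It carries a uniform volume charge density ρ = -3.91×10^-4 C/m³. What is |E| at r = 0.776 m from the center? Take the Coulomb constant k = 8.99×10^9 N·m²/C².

Take a concentric spherical Gaussian surface of radius r = 0.776 m (r > 0.293 m, enclosing the whole shell).
Q_enc = ρ·(4π/3)(b³ − a³) = (-3.91e-4)·(4π/3)·((0.293)³ − (0.138)³) = -3.689×10^-5 C.
By Gauss's law, ∮E·dA = E·4πr² = Q_enc/ε₀.
E = k|Q_enc|/r² = (8.99×10^9)(3.689×10^-5)/(0.776)² = 5.51×10^5 N/C.

|E| = 5.51×10^5 V/m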